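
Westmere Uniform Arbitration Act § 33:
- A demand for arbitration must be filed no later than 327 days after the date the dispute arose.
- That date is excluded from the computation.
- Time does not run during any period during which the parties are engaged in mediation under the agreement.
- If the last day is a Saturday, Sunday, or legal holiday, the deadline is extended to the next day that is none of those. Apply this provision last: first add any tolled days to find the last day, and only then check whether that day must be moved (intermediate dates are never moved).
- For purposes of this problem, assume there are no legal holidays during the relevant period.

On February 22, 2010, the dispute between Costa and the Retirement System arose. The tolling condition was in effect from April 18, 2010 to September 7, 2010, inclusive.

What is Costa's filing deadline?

327 days after February 22, 2010 is January 15, 2011.
From April 18, 2010 through September 7, 2010 inclusive is 143 days; tolling adds 143 days: January 15, 2011 + 143 days = June 7, 2011.
June 7, 2011 is a Tuesday and not a legal holiday, so no extension applies.

June 7, 2011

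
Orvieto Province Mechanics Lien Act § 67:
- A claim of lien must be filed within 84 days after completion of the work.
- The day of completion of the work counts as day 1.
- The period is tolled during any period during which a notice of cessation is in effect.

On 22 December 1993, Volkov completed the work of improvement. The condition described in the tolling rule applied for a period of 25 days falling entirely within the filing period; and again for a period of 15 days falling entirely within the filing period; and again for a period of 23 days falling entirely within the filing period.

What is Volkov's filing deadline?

Counting 22 December 1993 as day 1, day 84 is March 15, 1994.
Tolling adds 25 days: March 15, 1994 + 25 days = April 9, 1994.
Tolling adds 15 days: April 9, 1994 + 15 days = April 24, 1994.
Tolling adds 23 days: April 24, 1994 + 23 days = May 17, 1994.

May 17, 1994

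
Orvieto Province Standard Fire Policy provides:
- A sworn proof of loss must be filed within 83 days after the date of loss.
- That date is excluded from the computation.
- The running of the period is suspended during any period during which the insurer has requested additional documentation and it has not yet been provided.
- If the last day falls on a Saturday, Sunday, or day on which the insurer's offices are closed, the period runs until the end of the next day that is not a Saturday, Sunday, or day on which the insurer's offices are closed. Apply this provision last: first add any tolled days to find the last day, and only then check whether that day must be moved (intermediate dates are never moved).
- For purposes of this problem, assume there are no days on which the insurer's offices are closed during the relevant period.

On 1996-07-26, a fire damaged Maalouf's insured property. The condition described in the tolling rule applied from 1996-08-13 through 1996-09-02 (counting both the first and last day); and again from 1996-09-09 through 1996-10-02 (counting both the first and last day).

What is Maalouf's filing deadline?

83 days after 1996-07-26 is October 17, 1996.
From August 13, 1996 through September 2, 1996 inclusive is 21 days; tolling adds 21 days: October 17, 1996 + 21 days = November 7, 1996.
From September 9, 1996 through October 2, 1996 inclusive is 24 days; tolling adds 24 days: November 7, 1996 + 24 days = December 1, 1996.
December 1, 1996 is Sunday. The next qualifying day is December 2, 1996.

December 2, 1996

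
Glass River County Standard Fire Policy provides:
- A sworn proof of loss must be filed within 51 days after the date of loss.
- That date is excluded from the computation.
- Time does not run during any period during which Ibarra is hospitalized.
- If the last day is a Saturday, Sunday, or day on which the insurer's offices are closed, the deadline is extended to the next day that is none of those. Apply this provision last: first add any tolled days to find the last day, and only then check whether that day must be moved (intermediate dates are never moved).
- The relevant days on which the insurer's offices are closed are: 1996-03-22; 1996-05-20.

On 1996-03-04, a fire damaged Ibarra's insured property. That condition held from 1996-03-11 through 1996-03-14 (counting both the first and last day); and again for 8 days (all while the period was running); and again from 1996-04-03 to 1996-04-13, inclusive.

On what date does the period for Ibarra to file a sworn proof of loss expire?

51 days after 1996-03-04 is April 24, 1996.
From March 11, 1996 through March 14, 1996 inclusive is 4 days; tolling adds 4 days: April 24, 1996 + 4 days = April 28, 1996.
Tolling adds 8 days: April 28, 1996 + 8 days = May 6, 1996.
From April 3, 1996 through April 13, 1996 inclusive is 11 days; tolling adds 11 days: May 6, 1996 + 11 days = May 17, 1996.
May 17, 1996 is a Friday and not a day on which the insurer's offices are closed, so no extension applies.

May 17, 1996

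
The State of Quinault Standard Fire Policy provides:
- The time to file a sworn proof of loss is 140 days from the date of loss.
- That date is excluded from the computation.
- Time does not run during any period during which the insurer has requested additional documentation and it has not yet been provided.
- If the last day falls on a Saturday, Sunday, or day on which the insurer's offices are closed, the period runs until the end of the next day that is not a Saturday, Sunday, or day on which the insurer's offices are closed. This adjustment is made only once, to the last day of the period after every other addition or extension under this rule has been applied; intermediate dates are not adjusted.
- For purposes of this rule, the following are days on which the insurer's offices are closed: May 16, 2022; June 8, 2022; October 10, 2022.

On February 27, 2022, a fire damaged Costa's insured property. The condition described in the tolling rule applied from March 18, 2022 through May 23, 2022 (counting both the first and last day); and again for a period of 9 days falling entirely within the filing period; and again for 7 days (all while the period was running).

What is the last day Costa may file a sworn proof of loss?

140 days after February 27, 2022 is July 17, 2022.
From March 18, 2022 through May 23, 2022 inclusive is 67 days; tolling adds 67 days: July 17, 2022 + 67 days = September 22, 2022.
Tolling adds 9 days: September 22, 2022 + 9 days = October 1, 2022.
Tolling adds 7 days: October 1, 2022 + 7 days = October 8, 2022.
October 8, 2022 is Saturday; October 9, 2022 is Sunday; October 10, 2022 is a listed holiday. The next qualifying day is October 11, 2022.

October 11, 2022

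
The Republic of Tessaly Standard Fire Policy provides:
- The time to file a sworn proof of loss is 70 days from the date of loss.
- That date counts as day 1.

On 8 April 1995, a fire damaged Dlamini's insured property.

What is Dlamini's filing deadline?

Counting 8 April 1995 as day 1, day 70 is June 16, 1995.

June 16, 1995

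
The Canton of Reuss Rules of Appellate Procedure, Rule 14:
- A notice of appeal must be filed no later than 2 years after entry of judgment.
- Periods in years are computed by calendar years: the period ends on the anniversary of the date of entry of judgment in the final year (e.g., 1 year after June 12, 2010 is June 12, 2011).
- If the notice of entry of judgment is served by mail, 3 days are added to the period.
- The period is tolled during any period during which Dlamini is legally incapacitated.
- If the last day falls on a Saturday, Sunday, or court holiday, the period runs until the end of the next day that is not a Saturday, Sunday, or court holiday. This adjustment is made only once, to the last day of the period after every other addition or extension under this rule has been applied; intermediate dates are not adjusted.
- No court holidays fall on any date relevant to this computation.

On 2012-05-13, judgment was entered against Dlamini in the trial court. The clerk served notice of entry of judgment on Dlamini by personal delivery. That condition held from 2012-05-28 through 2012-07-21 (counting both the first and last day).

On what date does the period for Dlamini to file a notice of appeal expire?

2 years after 2012-05-13 is May 13, 2014.
Service was not by mail, so no mail extension applies.
From May 28, 2012 through July 21, 2012 inclusive is 55 days; tolling adds 55 days: May 13, 2014 + 55 days = July 7, 2014.
July 7, 2014 is a Monday and not a court holiday, so no extension applies.

July 7, 2014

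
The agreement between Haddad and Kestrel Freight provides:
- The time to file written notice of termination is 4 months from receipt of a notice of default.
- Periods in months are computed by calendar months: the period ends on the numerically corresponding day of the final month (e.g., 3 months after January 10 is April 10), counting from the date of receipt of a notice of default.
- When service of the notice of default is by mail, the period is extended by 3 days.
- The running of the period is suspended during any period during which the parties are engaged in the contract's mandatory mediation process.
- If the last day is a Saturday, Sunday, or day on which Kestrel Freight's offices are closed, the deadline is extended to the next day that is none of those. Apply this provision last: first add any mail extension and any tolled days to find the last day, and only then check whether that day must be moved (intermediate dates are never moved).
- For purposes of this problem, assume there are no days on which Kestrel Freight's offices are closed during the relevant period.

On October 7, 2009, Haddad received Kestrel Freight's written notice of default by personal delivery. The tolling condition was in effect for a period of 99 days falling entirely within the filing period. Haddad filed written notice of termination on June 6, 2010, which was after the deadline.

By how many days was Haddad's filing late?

4 months after October 7, 2009 is February 7, 2010.
Service was not by mail, so no mail extension applies.
Tolling adds 99 days: February 7, 2010 + 99 days = May 17, 2010.
May 17, 2010 is a Monday and not a day on which Kestrel Freight's offices are closed, so no extension applies.
The deadline is May 17, 2010; from May 17, 2010 to June 6, 2010 is 20 days.

20 days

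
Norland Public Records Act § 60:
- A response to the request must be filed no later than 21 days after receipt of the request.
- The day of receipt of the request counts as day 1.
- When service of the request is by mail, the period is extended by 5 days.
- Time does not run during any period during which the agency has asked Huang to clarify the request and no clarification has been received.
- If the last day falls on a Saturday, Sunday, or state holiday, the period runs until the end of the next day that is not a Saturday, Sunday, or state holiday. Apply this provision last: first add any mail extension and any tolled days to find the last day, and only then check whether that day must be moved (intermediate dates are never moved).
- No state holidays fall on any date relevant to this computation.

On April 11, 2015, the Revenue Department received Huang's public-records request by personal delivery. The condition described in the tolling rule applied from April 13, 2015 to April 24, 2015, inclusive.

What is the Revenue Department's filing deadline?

Counting April 11, 2015 as day 1, day 21 is May 1, 2015.
Service was not by mail, so no mail extension applies.
From April 13, 2015 through April 24, 2015 inclusive is 12 days; tolling adds 12 days: May 1, 2015 + 12 days = May 13, 2015.
May 13, 2015 is a Wednesday and not a state holiday, so no extension applies.

May 13, 2015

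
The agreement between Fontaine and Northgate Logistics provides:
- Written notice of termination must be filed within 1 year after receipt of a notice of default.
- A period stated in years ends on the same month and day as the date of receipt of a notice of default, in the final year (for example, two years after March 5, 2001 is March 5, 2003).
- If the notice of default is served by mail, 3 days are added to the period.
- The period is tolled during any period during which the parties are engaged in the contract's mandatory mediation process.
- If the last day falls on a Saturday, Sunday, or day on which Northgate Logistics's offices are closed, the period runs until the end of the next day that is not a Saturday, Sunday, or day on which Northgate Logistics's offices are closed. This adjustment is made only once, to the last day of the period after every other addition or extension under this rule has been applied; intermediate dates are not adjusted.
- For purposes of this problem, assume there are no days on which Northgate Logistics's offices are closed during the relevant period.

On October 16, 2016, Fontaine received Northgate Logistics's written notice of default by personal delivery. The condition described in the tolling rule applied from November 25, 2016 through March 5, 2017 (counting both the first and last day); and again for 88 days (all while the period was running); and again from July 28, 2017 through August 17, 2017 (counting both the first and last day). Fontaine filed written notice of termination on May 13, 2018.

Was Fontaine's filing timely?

1 year after October 16, 2016 is October 16, 2017.
Service was not by mail, so no mail extension applies.
From November 25, 2016 through March 5, 2017 inclusive is 101 days; tolling adds 101 days: October 16, 2017 + 101 days = January 25, 2018.
Tolling adds 88 days: January 25, 2018 + 88 days = April 23, 2018.
From July 28, 2017 through August 17, 2017 inclusive is 21 days; tolling adds 21 days: April 23, 2018 + 21 days = May 14, 2018.
May 14, 2018 is a Monday and not a day on which Northgate Logistics's offices are closed, so no extension applies.
The deadline is May 14, 2018; the filing on May 13, 2018 is on or before that date.

Yes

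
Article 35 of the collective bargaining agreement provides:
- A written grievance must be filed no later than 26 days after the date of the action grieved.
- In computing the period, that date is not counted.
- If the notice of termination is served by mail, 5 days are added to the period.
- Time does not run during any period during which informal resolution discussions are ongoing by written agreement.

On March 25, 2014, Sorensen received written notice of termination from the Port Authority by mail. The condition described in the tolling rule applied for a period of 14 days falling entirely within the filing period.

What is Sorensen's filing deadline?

26 days after March 25, 2014 is April 20, 2014.
Service was by mail, adding 5 days: April 20, 2014 + 5 days = April 25, 2014.
Tolling adds 14 days: April 25, 2014 + 14 days = May 9, 2014.

May 9, 2014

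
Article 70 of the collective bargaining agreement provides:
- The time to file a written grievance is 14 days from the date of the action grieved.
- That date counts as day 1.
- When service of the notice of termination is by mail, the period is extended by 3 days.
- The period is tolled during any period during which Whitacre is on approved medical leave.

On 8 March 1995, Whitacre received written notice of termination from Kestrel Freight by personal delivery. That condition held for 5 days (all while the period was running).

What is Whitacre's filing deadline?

March 26, 1995

Counting 8 March 1995 as day 1, day 14 is March 21, 1995.
Service was not by mail, so no mail extension applies.
Tolling adds 5 days: March 21, 1995 + 5 days = March 26, 1995.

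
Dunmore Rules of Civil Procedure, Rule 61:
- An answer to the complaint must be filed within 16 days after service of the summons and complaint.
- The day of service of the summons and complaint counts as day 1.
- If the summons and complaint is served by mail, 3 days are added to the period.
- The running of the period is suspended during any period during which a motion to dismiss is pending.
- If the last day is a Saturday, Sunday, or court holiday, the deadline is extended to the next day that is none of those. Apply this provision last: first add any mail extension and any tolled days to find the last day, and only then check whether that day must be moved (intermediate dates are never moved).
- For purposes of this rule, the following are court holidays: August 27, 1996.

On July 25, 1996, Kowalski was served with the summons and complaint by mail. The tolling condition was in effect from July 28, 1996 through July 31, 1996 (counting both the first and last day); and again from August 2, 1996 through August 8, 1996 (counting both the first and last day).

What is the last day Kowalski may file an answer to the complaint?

Counting July 25, 1996 as day 1, day 16 is August 9, 1996.
Service was by mail, adding 3 days: August 9, 1996 + 3 days = August 12, 1996.
From July 28, 1996 through July 31, 1996 inclusive is 4 days; tolling adds 4 days: August 12, 1996 + 4 days = August 16, 1996.
From August 2, 1996 through August 8, 1996 inclusive is 7 days; tolling adds 7 days: August 16, 1996 + 7 days = August 23, 1996.
August 23, 1996 is a Friday and not a court holiday, so no extension applies.

August 23, 1996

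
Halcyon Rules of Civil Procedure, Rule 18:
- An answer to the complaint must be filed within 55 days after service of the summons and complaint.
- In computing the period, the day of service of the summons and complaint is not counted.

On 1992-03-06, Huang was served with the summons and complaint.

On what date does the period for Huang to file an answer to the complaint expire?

April 30, 1992

55 days after 1992-03-06 is April 30, 1992.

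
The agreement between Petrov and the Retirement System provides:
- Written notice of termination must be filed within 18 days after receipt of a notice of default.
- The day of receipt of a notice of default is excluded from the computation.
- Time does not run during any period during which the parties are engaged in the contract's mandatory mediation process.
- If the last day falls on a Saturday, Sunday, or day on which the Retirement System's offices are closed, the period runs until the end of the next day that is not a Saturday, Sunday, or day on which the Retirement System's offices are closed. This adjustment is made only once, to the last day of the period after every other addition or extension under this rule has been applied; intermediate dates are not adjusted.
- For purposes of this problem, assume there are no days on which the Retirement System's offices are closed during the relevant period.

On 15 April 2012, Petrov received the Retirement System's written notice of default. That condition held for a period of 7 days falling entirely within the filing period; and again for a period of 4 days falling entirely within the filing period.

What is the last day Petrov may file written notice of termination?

May 14, 2012

18 days after 15 April 2012 is May 3, 2012.
Tolling adds 7 days: May 3, 2012 + 7 days = May 10, 2012.
Tolling adds 4 days: May 10, 2012 + 4 days = May 14, 2012.
May 14, 2012 is a Monday and not a day on which the Retirement System's offices are closed, so no extension applies.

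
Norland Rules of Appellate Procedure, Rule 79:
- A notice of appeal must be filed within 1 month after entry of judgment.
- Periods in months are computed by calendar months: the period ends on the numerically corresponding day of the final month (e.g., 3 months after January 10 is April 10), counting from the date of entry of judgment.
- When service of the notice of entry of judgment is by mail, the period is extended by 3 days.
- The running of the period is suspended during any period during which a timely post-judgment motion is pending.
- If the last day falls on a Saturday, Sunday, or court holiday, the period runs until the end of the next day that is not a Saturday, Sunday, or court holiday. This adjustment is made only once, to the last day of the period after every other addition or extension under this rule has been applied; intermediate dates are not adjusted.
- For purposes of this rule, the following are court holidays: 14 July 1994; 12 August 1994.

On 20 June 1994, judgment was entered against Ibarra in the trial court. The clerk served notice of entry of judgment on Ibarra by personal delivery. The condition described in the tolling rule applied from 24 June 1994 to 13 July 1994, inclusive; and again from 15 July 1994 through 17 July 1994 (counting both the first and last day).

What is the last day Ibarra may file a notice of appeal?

1 month after 20 June 1994 is July 20, 1994.
Service was not by mail, so no mail extension applies.
From June 24, 1994 through July 13, 1994 inclusive is 20 days; tolling adds 20 days: July 20, 1994 + 20 days = August 9, 1994.
From July 15, 1994 through July 17, 1994 inclusive is 3 days; tolling adds 3 days: August 9, 1994 + 3 days = August 12, 1994.
August 12, 1994 is a listed holiday; August 13, 1994 is Saturday; August 14, 1994 is Sunday. The next qualifying day is August 15, 1994.

August 15, 1994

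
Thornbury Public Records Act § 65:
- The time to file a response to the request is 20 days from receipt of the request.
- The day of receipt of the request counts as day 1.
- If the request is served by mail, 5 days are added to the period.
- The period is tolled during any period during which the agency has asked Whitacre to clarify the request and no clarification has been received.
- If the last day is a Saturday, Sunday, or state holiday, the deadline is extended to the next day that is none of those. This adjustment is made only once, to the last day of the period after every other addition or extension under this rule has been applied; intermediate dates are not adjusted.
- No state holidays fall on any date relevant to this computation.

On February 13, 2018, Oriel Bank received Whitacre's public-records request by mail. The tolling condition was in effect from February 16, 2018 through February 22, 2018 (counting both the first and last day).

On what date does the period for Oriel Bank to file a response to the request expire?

Counting February 13, 2018 as day 1, day 20 is March 4, 2018.
Service was by mail, adding 5 days: March 4, 2018 + 5 days = March 9, 2018.
From February 16, 2018 through February 22, 2018 inclusive is 7 days; tolling adds 7 days: March 9, 2018 + 7 days = March 16, 2018.
March 16, 2018 is a Friday and not a state holiday, so no extension applies.

March 16, 2018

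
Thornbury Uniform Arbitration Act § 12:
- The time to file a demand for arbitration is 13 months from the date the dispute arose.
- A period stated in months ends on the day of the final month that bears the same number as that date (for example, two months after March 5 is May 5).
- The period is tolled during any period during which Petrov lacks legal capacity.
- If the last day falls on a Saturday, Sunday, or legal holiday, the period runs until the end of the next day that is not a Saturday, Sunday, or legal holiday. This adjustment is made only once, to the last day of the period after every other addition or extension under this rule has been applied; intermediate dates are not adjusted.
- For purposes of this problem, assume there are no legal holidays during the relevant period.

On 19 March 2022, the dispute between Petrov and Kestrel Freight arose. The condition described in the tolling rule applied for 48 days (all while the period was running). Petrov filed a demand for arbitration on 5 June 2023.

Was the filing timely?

13 months after 19 March 2022 is April 19, 2023.
Tolling adds 48 days: April 19, 2023 + 48 days = June 6, 2023.
June 6, 2023 is a Tuesday and not a legal holiday, so no extension applies.
The deadline is June 6, 2023; the filing on June 5, 2023 is on or before that date.

Yes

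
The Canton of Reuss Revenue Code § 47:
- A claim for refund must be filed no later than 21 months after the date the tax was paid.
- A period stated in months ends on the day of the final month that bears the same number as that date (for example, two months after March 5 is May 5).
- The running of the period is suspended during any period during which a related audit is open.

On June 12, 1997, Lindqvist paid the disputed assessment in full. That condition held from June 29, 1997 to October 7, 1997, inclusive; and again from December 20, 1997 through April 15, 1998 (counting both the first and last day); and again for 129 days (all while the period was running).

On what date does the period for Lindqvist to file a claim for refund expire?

21 months after June 12, 1997 is March 12, 1999.
From June 29, 1997 through October 7, 1997 inclusive is 101 days; tolling adds 101 days: March 12, 1999 + 101 days = June 21, 1999.
From December 20, 1997 through April 15, 1998 inclusive is 117 days; tolling adds 117 days: June 21, 1999 + 117 days = October 16, 1999.
Tolling adds 129 days: October 16, 1999 + 129 days = February 22, 2000.

February 22, 2000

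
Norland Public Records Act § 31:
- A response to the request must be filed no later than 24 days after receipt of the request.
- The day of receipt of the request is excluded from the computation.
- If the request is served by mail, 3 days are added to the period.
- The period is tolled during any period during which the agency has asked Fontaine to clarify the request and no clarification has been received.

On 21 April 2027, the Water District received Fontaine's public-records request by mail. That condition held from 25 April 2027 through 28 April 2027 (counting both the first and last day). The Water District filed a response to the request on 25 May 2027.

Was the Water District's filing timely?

24 days after 21 April 2027 is May 15, 2027.
Service was by mail, adding 3 days: May 15, 2027 + 3 days = May 18, 2027.
From April 25, 2027 through April 28, 2027 inclusive is 4 days; tolling adds 4 days: May 18, 2027 + 4 days = May 22, 2027.
The deadline is May 22, 2027; the filing on May 25, 2027 is after that date.

No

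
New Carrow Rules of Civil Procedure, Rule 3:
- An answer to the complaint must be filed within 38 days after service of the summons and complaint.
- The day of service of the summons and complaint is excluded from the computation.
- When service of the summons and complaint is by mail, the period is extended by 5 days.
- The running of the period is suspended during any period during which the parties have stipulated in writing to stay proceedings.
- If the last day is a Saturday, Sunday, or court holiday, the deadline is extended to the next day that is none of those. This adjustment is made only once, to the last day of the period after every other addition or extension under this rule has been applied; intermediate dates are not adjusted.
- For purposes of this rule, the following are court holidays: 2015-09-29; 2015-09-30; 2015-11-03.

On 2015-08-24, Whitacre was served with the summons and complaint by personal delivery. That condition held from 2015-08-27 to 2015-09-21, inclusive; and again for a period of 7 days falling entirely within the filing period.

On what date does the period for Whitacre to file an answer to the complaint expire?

38 days after 2015-08-24 is October 1, 2015.
Service was not by mail, so no mail extension applies.
From August 27, 2015 through September 21, 2015 inclusive is 26 days; tolling adds 26 days: October 1, 2015 + 26 days = October 27, 2015.
Tolling adds 7 days: October 27, 2015 + 7 days = November 3, 2015.
November 3, 2015 is a listed holiday. The next qualifying day is November 4, 2015.

November 4, 2015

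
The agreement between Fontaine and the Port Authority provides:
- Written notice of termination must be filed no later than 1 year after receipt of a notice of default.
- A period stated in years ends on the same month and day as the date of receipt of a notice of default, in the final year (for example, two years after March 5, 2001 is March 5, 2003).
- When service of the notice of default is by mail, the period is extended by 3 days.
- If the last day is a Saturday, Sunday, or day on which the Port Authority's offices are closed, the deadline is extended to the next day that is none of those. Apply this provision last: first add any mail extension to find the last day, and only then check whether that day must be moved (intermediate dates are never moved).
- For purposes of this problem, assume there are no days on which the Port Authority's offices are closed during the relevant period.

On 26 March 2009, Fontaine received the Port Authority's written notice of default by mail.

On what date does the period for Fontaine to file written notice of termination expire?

1 year after 26 March 2009 is March 26, 2010.
Service was by mail, adding 3 days: March 26, 2010 + 3 days = March 29, 2010.
March 29, 2010 is a Monday and not a day on which the Port Authority's offices are closed, so no extension applies.

March 29, 2010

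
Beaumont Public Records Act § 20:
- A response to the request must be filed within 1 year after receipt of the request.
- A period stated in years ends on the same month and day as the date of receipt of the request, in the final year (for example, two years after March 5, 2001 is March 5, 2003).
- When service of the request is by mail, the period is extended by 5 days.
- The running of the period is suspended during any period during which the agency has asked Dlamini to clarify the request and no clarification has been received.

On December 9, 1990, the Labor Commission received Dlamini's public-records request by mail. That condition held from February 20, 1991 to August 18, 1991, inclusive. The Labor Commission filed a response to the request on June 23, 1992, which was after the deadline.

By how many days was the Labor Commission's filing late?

12 days

1 year after December 9, 1990 is December 9, 1991.
Service was by mail, adding 5 days: December 9, 1991 + 5 days = December 14, 1991.
From February 20, 1991 through August 18, 1991 inclusive is 180 days; tolling adds 180 days: December 14, 1991 + 180 days = June 11, 1992.
The deadline is June 11, 1992; from June 11, 1992 to June 23, 1992 is 12 days.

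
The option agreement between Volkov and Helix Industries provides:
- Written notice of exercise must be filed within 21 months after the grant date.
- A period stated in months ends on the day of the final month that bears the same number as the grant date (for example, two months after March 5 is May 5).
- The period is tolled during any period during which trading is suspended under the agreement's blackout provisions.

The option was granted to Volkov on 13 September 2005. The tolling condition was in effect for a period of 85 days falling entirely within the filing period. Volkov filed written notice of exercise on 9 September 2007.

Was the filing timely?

No

21 months after 13 September 2005 is June 13, 2007.
Tolling adds 85 days: June 13, 2007 + 85 days = September 6, 2007.
The deadline is September 6, 2007; the filing on September 9, 2007 is after that date.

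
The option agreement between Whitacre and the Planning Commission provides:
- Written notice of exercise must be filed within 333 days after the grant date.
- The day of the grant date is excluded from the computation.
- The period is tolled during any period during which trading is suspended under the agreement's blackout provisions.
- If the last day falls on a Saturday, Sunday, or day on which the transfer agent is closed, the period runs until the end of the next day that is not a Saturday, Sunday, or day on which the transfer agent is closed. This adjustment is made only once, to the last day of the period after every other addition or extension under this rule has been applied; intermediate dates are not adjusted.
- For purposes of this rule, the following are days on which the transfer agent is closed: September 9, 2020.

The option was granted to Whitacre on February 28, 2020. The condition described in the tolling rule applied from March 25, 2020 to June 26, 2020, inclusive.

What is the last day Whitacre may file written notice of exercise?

April 30, 2021

333 days after February 28, 2020 is January 26, 2021.
From March 25, 2020 through June 26, 2020 inclusive is 94 days; tolling adds 94 days: January 26, 2021 + 94 days = April 30, 2021.
April 30, 2021 is a Friday and not a day on which the transfer agent is closed, so no extension applies.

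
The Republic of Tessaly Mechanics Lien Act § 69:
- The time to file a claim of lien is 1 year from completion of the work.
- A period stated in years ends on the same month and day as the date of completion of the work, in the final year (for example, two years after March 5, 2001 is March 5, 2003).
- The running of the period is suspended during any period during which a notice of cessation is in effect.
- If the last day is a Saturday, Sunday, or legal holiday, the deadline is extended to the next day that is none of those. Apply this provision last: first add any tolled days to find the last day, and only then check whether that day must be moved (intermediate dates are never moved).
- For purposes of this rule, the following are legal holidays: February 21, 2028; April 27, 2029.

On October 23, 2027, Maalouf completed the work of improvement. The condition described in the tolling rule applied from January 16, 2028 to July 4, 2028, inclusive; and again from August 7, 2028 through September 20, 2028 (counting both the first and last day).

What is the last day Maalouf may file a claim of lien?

1 year after October 23, 2027 is October 23, 2028.
From January 16, 2028 through July 4, 2028 inclusive is 171 days; tolling adds 171 days: October 23, 2028 + 171 days = April 12, 2029.
From August 7, 2028 through September 20, 2028 inclusive is 45 days; tolling adds 45 days: April 12, 2029 + 45 days = May 27, 2029.
May 27, 2029 is Sunday. The next qualifying day is May 28, 2029.

May 28, 2029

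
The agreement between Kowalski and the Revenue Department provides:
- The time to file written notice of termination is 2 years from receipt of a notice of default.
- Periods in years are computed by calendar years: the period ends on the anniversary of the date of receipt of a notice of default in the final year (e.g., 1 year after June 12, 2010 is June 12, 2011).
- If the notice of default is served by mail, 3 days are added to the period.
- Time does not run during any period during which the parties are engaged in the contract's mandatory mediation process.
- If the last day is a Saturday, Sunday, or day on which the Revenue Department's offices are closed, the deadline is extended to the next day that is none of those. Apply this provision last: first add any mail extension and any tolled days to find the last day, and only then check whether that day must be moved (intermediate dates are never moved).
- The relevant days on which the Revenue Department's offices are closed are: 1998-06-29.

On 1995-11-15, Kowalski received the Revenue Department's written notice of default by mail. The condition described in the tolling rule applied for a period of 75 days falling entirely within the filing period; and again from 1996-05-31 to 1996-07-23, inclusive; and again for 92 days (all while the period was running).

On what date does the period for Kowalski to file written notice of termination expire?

June 30, 1998

2 years after 1995-11-15 is November 15, 1997.
Service was by mail, adding 3 days: November 15, 1997 + 3 days = November 18, 1997.
Tolling adds 75 days: November 18, 1997 + 75 days = February 1, 1998.
From May 31, 1996 through July 23, 1996 inclusive is 54 days; tolling adds 54 days: February 1, 1998 + 54 days = March 27, 1998.
Tolling adds 92 days: March 27, 1998 + 92 days = June 27, 1998.
June 27, 1998 is Saturday; June 28, 1998 is Sunday; June 29, 1998 is a listed holiday. The next qualifying day is June 30, 1998.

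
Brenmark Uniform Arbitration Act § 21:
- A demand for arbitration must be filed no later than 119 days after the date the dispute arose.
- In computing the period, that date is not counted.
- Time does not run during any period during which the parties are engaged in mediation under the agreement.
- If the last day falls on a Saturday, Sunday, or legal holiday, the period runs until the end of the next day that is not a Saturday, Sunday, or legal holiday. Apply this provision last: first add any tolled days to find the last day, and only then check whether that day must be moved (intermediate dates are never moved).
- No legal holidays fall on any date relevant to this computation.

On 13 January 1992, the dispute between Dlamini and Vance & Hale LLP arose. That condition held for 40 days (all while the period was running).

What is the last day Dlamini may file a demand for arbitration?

119 days after 13 January 1992 is May 11, 1992.
Tolling adds 40 days: May 11, 1992 + 40 days = June 20, 1992.
June 20, 1992 is Saturday; June 21, 1992 is Sunday. The next qualifying day is June 22, 1992.

June 22, 1992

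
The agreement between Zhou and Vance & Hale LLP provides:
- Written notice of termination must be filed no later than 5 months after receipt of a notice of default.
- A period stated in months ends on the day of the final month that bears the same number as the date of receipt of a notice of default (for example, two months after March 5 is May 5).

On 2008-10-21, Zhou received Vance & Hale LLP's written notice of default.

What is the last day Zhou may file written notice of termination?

5 months after 2008-10-21 is March 21, 2009.

March 21, 2009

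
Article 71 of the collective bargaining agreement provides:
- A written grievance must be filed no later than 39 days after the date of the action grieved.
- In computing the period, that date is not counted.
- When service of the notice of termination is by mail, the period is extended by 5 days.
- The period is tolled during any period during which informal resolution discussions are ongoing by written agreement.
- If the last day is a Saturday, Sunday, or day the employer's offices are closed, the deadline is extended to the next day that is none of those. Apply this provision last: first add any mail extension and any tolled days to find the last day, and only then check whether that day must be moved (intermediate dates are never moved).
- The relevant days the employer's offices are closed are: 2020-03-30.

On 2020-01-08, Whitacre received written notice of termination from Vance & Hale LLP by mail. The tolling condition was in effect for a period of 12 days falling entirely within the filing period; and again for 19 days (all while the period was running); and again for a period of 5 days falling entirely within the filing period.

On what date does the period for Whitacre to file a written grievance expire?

March 31, 2020

39 days after 2020-01-08 is February 16, 2020.
Service was by mail, adding 5 days: February 16, 2020 + 5 days = February 21, 2020.
Tolling adds 12 days: February 21, 2020 + 12 days = March 4, 2020.
Tolling adds 19 days: March 4, 2020 + 19 days = March 23, 2020.
Tolling adds 5 days: March 23, 2020 + 5 days = March 28, 2020.
March 28, 2020 is Saturday; March 29, 2020 is Sunday; March 30, 2020 is a listed holiday. The next qualifying day is March 31, 2020.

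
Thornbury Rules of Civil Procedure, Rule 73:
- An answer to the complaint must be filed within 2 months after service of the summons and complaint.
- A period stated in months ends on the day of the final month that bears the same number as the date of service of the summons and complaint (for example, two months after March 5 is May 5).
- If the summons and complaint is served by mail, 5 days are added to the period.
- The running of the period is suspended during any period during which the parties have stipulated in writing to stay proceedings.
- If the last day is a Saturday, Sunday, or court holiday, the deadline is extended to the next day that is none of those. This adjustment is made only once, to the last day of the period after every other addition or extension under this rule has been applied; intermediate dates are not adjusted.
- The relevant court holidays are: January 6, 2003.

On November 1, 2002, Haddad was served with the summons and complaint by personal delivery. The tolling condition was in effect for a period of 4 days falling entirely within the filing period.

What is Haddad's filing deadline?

January 7, 2003

2 months after November 1, 2002 is January 1, 2003.
Service was not by mail, so no mail extension applies.
Tolling adds 4 days: January 1, 2003 + 4 days = January 5, 2003.
January 5, 2003 is Sunday; January 6, 2003 is a listed holiday. The next qualifying day is January 7, 2003.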